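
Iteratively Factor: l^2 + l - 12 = (l - 3)*(l + 4)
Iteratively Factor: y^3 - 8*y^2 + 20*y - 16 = (y - 2)*(y^2 - 6*y + 8) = (y - 2)^2*(y - 4)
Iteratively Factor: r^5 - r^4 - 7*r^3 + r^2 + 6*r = (r - 3)*(r^4 + 2*r^3 - r^2 - 2*r) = r*(r - 3)*(r^3 + 2*r^2 - r - 2) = r*(r - 3)*(r - 1)*(r^2 + 3*r + 2) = r*(r - 3)*(r - 1)*(r + 1)*(r + 2)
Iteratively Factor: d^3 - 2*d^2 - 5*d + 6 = (d - 3)*(d^2 + d - 2) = (d - 3)*(d - 1)*(d + 2)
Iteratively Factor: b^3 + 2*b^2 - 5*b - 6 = (b - 2)*(b^2 + 4*b + 3) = (b - 2)*(b + 1)*(b + 3)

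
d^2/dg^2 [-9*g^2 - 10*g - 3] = -18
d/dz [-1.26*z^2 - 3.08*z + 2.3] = -2.52*z - 3.08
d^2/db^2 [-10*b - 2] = 0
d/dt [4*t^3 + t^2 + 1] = 2*t*(6*t + 1)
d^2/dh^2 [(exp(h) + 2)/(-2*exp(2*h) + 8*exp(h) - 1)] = (-4*exp(4*h) - 48*exp(3*h) + 108*exp(2*h) - 120*exp(h) - 17)*exp(h)/(8*exp(6*h) - 96*exp(5*h) + 396*exp(4*h) - 608*exp(3*h) + 198*exp(2*h) - 24*exp(h) + 1)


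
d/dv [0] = 0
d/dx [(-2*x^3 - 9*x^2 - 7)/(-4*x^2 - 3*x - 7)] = (8*x^4 + 12*x^3 + 69*x^2 + 70*x - 21)/(16*x^4 + 24*x^3 + 65*x^2 + 42*x + 49)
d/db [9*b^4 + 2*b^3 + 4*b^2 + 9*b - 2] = 36*b^3 + 6*b^2 + 8*b + 9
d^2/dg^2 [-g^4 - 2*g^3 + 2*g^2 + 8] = -12*g^2 - 12*g + 4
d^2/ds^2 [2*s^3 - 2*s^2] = 12*s - 4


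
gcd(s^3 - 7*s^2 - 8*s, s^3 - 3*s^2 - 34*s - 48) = s - 8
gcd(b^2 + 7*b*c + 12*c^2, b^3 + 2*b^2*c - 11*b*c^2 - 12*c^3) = b + 4*c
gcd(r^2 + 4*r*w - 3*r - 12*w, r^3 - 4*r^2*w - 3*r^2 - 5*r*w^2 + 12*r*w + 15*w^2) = r - 3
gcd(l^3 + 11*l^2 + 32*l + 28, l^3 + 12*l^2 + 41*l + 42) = l^2 + 9*l + 14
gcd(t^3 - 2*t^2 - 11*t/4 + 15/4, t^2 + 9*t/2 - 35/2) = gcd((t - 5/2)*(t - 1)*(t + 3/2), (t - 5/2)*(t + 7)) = t - 5/2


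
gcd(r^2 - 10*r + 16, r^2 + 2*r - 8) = r - 2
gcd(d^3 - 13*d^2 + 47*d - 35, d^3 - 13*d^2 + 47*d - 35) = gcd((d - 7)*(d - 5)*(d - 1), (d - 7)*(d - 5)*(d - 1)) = d^3 - 13*d^2 + 47*d - 35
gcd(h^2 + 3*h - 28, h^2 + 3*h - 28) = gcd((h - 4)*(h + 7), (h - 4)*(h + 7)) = h^2 + 3*h - 28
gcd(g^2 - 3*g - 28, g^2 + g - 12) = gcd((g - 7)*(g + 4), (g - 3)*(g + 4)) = g + 4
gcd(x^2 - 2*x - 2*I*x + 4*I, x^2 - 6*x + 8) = x - 2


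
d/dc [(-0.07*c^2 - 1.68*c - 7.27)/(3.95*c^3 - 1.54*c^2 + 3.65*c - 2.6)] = (0.2765*c^4 + 13.272*c^3 + 83.3068*c^2 - 22.0276*c + 30.9035)/(15.6025*c^6 - 12.166*c^5 + 31.2066*c^4 - 31.782*c^3 + 21.3305*c^2 - 18.98*c + 6.76)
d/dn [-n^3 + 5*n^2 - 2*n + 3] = -3*n^2 + 10*n - 2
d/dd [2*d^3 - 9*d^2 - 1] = 6*d*(d - 3)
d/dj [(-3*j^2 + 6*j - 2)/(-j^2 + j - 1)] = (3*j^2 + 2*j - 4)/(j^4 - 2*j^3 + 3*j^2 - 2*j + 1)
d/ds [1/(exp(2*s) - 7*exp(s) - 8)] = (7 - 2*exp(s))*exp(s)/(-exp(2*s) + 7*exp(s) + 8)^2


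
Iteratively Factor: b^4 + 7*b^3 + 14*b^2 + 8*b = (b + 2)*(b^3 + 5*b^2 + 4*b) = (b + 1)*(b + 2)*(b^2 + 4*b) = (b + 1)*(b + 2)*(b + 4)*(b)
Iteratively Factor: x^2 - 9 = (x + 3)*(x - 3)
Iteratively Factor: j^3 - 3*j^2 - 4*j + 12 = (j - 3)*(j^2 - 4) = (j - 3)*(j + 2)*(j - 2)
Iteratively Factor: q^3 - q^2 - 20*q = (q + 4)*(q^2 - 5*q) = q*(q + 4)*(q - 5)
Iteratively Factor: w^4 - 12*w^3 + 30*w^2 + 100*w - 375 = (w - 5)*(w^3 - 7*w^2 - 5*w + 75) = (w - 5)*(w + 3)*(w^2 - 10*w + 25) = (w - 5)^2*(w + 3)*(w - 5)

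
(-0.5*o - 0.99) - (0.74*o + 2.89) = -1.24*o - 3.88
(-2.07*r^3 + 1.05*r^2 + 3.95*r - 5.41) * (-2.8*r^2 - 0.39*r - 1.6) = 5.796*r^5 - 2.1327*r^4 - 8.1575*r^3 + 11.9275*r^2 - 4.2101*r + 8.656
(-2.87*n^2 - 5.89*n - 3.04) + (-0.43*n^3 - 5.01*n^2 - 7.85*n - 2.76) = -0.43*n^3 - 7.88*n^2 - 13.74*n - 5.8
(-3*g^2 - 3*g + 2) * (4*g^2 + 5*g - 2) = -12*g^4 - 27*g^3 - g^2 + 16*g - 4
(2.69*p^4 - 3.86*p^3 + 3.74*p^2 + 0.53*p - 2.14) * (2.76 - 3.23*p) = -8.6887*p^5 + 19.8922*p^4 - 22.7338*p^3 + 8.6105*p^2 + 8.375*p - 5.9064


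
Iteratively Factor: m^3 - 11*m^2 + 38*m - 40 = (m - 4)*(m^2 - 7*m + 10) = (m - 5)*(m - 4)*(m - 2)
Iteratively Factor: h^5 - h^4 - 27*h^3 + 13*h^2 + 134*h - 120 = (h - 2)*(h^4 + h^3 - 25*h^2 - 37*h + 60) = (h - 2)*(h + 3)*(h^3 - 2*h^2 - 19*h + 20) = (h - 2)*(h + 3)*(h + 4)*(h^2 - 6*h + 5) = (h - 5)*(h - 2)*(h + 3)*(h + 4)*(h - 1)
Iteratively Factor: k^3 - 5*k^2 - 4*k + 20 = (k - 2)*(k^2 - 3*k - 10) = (k - 5)*(k - 2)*(k + 2)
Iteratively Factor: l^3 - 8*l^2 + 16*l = (l)*(l^2 - 8*l + 16) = l*(l - 4)*(l - 4)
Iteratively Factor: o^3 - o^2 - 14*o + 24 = (o - 2)*(o^2 + o - 12) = (o - 3)*(o - 2)*(o + 4)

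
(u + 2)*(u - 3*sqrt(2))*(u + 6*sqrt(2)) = u^3 + 2*u^2 + 3*sqrt(2)*u^2 - 36*u + 6*sqrt(2)*u - 72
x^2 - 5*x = x*(x - 5)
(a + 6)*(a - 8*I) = a^2 + 6*a - 8*I*a - 48*I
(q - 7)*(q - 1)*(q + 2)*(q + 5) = q^4 - q^3 - 39*q^2 - 31*q + 70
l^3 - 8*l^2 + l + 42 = (l - 7)*(l - 3)*(l + 2)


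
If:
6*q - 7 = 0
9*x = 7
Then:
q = 7/6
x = 7/9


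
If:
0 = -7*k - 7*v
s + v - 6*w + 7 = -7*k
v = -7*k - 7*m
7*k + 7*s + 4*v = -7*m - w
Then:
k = 43*w/45 - 49/45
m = 14/15 - 86*w/105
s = 4*w/15 - 7/15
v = 49/45 - 43*w/45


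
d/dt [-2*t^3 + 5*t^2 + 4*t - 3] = -6*t^2 + 10*t + 4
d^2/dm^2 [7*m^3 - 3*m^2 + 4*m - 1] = 42*m - 6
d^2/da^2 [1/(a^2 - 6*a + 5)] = 2*(-a^2 + 6*a + 4*(a - 3)^2 - 5)/(a^2 - 6*a + 5)^3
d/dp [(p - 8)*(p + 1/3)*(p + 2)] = 3*p^2 - 34*p/3 - 18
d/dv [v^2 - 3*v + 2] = 2*v - 3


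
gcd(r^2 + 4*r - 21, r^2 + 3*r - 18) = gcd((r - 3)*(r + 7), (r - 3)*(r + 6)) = r - 3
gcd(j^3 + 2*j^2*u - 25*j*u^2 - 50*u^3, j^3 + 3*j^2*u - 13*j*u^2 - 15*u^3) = j + 5*u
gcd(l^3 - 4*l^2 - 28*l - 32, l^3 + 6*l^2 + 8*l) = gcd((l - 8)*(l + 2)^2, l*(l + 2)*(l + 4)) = l + 2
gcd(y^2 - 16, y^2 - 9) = 1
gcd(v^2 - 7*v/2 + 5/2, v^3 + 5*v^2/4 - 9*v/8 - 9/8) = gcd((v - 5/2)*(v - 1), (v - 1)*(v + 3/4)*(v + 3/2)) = v - 1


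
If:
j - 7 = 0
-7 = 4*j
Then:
No Solution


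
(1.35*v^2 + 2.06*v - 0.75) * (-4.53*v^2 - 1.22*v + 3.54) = -6.1155*v^4 - 10.9788*v^3 + 5.6633*v^2 + 8.2074*v - 2.655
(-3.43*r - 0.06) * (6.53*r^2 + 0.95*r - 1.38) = -22.3979*r^3 - 3.6503*r^2 + 4.6764*r + 0.0828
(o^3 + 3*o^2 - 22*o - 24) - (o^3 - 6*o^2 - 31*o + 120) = 9*o^2 + 9*o - 144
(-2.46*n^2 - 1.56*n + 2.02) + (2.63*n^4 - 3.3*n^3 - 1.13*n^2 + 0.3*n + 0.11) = 2.63*n^4 - 3.3*n^3 - 3.59*n^2 - 1.26*n + 2.13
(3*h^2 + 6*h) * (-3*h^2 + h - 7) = -9*h^4 - 15*h^3 - 15*h^2 - 42*h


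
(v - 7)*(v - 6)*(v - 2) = v^3 - 15*v^2 + 68*v - 84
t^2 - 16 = (t - 4)*(t + 4)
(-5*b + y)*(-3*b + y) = 15*b^2 - 8*b*y + y^2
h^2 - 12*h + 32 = (h - 8)*(h - 4)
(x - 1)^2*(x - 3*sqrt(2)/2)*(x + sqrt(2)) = x^4 - 2*x^3 - sqrt(2)*x^3/2 - 2*x^2 + sqrt(2)*x^2 - sqrt(2)*x/2 + 6*x - 3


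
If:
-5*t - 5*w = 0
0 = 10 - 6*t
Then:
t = 5/3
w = -5/3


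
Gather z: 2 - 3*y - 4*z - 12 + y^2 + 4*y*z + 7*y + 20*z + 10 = y^2 + 4*y + z*(4*y + 16)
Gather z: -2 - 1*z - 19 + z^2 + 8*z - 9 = z^2 + 7*z - 30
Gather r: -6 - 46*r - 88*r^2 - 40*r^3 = -40*r^3 - 88*r^2 - 46*r - 6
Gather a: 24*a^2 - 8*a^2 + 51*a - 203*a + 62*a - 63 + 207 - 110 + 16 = 16*a^2 - 90*a + 50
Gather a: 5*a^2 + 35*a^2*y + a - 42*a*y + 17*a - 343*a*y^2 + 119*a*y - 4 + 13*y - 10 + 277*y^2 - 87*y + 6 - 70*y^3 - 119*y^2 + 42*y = a^2*(35*y + 5) + a*(-343*y^2 + 77*y + 18) - 70*y^3 + 158*y^2 - 32*y - 8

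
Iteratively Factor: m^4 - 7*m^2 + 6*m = (m + 3)*(m^3 - 3*m^2 + 2*m) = m*(m + 3)*(m^2 - 3*m + 2) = m*(m - 1)*(m + 3)*(m - 2)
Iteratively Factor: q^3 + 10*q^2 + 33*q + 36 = (q + 4)*(q^2 + 6*q + 9) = (q + 3)*(q + 4)*(q + 3)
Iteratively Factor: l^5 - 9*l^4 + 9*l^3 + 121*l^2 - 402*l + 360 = (l - 2)*(l^4 - 7*l^3 - 5*l^2 + 111*l - 180) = (l - 3)*(l - 2)*(l^3 - 4*l^2 - 17*l + 60) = (l - 3)^2*(l - 2)*(l^2 - l - 20) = (l - 3)^2*(l - 2)*(l + 4)*(l - 5)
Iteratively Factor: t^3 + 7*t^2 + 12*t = (t)*(t^2 + 7*t + 12) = t*(t + 4)*(t + 3)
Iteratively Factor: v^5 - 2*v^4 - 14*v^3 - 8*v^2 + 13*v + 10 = (v - 5)*(v^4 + 3*v^3 + v^2 - 3*v - 2) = (v - 5)*(v + 2)*(v^3 + v^2 - v - 1) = (v - 5)*(v + 1)*(v + 2)*(v^2 - 1) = (v - 5)*(v - 1)*(v + 1)*(v + 2)*(v + 1)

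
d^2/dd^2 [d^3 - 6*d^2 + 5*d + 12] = 6*d - 12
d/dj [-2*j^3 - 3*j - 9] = -6*j^2 - 3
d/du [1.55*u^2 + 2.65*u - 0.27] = 3.1*u + 2.65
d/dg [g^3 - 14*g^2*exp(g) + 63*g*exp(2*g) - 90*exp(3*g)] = -14*g^2*exp(g) + 3*g^2 + 126*g*exp(2*g) - 28*g*exp(g) - 270*exp(3*g) + 63*exp(2*g)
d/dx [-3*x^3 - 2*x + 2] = -9*x^2 - 2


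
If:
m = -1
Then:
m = -1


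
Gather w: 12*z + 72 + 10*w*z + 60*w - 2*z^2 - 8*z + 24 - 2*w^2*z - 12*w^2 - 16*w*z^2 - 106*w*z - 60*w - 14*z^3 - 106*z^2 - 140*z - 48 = w^2*(-2*z - 12) + w*(-16*z^2 - 96*z) - 14*z^3 - 108*z^2 - 136*z + 48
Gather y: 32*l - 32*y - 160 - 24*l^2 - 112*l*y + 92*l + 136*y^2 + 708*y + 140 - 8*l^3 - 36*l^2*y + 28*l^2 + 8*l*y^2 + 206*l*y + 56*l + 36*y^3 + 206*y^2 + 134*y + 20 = -8*l^3 + 4*l^2 + 180*l + 36*y^3 + y^2*(8*l + 342) + y*(-36*l^2 + 94*l + 810)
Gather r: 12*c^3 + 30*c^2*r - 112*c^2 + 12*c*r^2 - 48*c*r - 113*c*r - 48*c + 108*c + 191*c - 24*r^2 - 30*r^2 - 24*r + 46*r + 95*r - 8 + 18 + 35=12*c^3 - 112*c^2 + 251*c + r^2*(12*c - 54) + r*(30*c^2 - 161*c + 117) + 45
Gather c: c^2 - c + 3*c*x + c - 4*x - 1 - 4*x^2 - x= c^2 + 3*c*x - 4*x^2 - 5*x - 1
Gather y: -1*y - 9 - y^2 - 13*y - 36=-y^2 - 14*y - 45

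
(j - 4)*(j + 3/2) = j^2 - 5*j/2 - 6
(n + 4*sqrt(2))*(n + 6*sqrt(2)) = n^2 + 10*sqrt(2)*n + 48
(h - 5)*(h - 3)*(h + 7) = h^3 - h^2 - 41*h + 105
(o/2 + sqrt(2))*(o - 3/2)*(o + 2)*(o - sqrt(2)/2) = o^4/2 + o^3/4 + 3*sqrt(2)*o^3/4 - 5*o^2/2 + 3*sqrt(2)*o^2/8 - 9*sqrt(2)*o/4 - o/2 + 3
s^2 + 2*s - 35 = (s - 5)*(s + 7)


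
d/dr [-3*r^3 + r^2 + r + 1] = -9*r^2 + 2*r + 1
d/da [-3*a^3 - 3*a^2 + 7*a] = -9*a^2 - 6*a + 7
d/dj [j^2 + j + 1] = 2*j + 1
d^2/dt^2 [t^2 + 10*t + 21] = 2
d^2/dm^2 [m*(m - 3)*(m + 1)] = 6*m - 4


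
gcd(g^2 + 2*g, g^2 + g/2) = g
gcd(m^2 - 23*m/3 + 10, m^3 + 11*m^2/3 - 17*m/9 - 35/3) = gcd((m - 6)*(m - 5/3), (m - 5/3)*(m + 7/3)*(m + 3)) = m - 5/3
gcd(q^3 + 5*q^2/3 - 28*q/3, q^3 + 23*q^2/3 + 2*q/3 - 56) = q^2 + 5*q/3 - 28/3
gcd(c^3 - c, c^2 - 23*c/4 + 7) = 1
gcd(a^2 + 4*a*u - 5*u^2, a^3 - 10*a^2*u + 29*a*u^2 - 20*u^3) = -a + u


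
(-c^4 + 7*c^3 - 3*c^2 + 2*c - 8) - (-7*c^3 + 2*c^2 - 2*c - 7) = -c^4 + 14*c^3 - 5*c^2 + 4*c - 1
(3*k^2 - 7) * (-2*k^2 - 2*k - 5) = -6*k^4 - 6*k^3 - k^2 + 14*k + 35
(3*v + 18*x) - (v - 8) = 2*v + 18*x + 8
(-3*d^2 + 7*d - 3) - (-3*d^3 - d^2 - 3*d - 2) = 3*d^3 - 2*d^2 + 10*d - 1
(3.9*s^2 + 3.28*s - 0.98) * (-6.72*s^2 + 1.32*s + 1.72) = -26.208*s^4 - 16.8936*s^3 + 17.6232*s^2 + 4.348*s - 1.6856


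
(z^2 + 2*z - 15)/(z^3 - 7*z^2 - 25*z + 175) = (z - 3)/(z^2 - 12*z + 35)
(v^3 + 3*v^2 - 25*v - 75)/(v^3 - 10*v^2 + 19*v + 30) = (v^2 + 8*v + 15)/(v^2 - 5*v - 6)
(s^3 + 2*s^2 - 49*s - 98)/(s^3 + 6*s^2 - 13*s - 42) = (s - 7)/(s - 3)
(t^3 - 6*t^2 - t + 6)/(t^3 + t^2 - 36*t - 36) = (t - 1)/(t + 6)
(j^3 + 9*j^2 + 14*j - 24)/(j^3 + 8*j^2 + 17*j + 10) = (j^3 + 9*j^2 + 14*j - 24)/(j^3 + 8*j^2 + 17*j + 10)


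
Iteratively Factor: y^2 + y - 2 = (y + 2)*(y - 1)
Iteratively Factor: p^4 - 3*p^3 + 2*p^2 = (p)*(p^3 - 3*p^2 + 2*p) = p*(p - 1)*(p^2 - 2*p) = p^2*(p - 1)*(p - 2)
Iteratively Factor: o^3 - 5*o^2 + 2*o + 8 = (o - 2)*(o^2 - 3*o - 4) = (o - 2)*(o + 1)*(o - 4)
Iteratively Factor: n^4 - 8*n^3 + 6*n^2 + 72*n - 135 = (n - 3)*(n^3 - 5*n^2 - 9*n + 45) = (n - 3)^2*(n^2 - 2*n - 15) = (n - 5)*(n - 3)^2*(n + 3)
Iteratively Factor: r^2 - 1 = (r + 1)*(r - 1)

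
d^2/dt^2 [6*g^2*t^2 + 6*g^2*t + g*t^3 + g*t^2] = 2*g*(6*g + 3*t + 1)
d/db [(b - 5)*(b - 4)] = 2*b - 9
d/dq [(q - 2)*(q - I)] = 2*q - 2 - I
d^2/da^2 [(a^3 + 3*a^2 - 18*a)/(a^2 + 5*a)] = -16/(a^3 + 15*a^2 + 75*a + 125)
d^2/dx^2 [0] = 0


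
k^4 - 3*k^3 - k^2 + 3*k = k*(k - 3)*(k - 1)*(k + 1)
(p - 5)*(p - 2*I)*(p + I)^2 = p^4 - 5*p^3 + 3*p^2 - 15*p + 2*I*p - 10*I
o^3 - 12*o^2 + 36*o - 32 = (o - 8)*(o - 2)^2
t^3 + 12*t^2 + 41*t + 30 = (t + 1)*(t + 5)*(t + 6)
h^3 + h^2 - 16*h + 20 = (h - 2)^2*(h + 5)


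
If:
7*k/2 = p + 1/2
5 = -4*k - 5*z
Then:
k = -5*z/4 - 5/4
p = -35*z/8 - 39/8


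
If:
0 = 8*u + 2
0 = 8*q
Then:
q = 0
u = -1/4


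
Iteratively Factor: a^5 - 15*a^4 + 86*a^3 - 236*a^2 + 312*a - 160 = (a - 2)*(a^4 - 13*a^3 + 60*a^2 - 116*a + 80) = (a - 4)*(a - 2)*(a^3 - 9*a^2 + 24*a - 20) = (a - 5)*(a - 4)*(a - 2)*(a^2 - 4*a + 4) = (a - 5)*(a - 4)*(a - 2)^2*(a - 2)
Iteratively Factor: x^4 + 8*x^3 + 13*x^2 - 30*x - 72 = (x + 3)*(x^3 + 5*x^2 - 2*x - 24) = (x - 2)*(x + 3)*(x^2 + 7*x + 12) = (x - 2)*(x + 3)^2*(x + 4)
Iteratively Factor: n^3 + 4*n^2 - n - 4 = (n - 1)*(n^2 + 5*n + 4) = (n - 1)*(n + 1)*(n + 4)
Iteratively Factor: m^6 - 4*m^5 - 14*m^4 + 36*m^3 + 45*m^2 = (m)*(m^5 - 4*m^4 - 14*m^3 + 36*m^2 + 45*m) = m*(m + 3)*(m^4 - 7*m^3 + 7*m^2 + 15*m) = m*(m - 3)*(m + 3)*(m^3 - 4*m^2 - 5*m) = m^2*(m - 3)*(m + 3)*(m^2 - 4*m - 5) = m^2*(m - 5)*(m - 3)*(m + 3)*(m + 1)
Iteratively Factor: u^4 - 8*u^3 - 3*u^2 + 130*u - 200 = (u - 5)*(u^3 - 3*u^2 - 18*u + 40) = (u - 5)*(u + 4)*(u^2 - 7*u + 10) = (u - 5)*(u - 2)*(u + 4)*(u - 5)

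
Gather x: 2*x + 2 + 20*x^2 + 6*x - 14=20*x^2 + 8*x - 12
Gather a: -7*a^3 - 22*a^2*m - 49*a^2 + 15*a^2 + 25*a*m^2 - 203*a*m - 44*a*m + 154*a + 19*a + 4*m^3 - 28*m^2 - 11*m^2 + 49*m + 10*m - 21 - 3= -7*a^3 + a^2*(-22*m - 34) + a*(25*m^2 - 247*m + 173) + 4*m^3 - 39*m^2 + 59*m - 24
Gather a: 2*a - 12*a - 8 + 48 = 40 - 10*a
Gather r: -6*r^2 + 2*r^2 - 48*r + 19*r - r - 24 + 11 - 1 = -4*r^2 - 30*r - 14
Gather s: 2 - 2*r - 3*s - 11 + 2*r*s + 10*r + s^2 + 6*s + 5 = 8*r + s^2 + s*(2*r + 3) - 4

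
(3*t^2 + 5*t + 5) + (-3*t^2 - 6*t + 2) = 7 - t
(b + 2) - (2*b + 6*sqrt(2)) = -b - 6*sqrt(2) + 2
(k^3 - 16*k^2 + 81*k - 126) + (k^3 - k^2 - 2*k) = 2*k^3 - 17*k^2 + 79*k - 126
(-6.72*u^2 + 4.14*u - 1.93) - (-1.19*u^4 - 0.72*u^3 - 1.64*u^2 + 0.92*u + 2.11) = 1.19*u^4 + 0.72*u^3 - 5.08*u^2 + 3.22*u - 4.04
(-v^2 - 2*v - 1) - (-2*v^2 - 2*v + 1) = v^2 - 2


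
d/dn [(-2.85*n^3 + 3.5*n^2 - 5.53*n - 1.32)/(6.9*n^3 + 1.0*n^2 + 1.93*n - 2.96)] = (7.105427357601e-15*n^5 - 27.0*n^4 + 65.313*n^3 + 64.917*n^2 - 18.08*n + 18.9164)/(47.61*n^6 + 13.8*n^5 + 27.634*n^4 - 36.988*n^3 - 2.1951*n^2 - 11.4256*n + 8.7616)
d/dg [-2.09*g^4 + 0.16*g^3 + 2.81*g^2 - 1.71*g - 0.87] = -8.36*g^3 + 0.48*g^2 + 5.62*g - 1.71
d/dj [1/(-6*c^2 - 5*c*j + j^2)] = (5*c - 2*j)/(6*c^2 + 5*c*j - j^2)^2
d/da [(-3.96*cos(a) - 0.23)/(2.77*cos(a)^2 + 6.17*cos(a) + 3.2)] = (-10.9692*cos(a)^2 - 1.2742*cos(a) + 11.2529)*sin(a)/(7.6729*cos(a)^4 + 34.1818*cos(a)^3 + 55.7969*cos(a)^2 + 39.488*cos(a) + 10.24)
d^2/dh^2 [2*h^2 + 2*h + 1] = 4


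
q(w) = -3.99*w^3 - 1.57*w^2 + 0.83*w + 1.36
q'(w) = -11.97*w^2 - 3.14*w + 0.83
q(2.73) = -89.26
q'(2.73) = -96.95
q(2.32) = -54.99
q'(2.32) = -70.88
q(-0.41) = 1.03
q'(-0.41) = 0.11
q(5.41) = -671.88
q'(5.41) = -366.50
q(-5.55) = 630.50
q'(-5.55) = -350.45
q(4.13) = -303.07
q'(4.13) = -216.31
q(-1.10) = 3.86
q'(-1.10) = -10.20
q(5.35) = -650.13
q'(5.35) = -358.58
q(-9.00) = 2775.43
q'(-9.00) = -940.48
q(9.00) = -3027.05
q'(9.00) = -997.00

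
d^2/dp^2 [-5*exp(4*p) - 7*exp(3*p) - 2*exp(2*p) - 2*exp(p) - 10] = (-80*exp(3*p) - 63*exp(2*p) - 8*exp(p) - 2)*exp(p)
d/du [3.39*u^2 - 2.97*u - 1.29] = 6.78*u - 2.97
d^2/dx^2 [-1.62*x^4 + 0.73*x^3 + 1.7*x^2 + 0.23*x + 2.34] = -19.44*x^2 + 4.38*x + 3.4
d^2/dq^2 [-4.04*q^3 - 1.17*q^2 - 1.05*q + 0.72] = -24.24*q - 2.34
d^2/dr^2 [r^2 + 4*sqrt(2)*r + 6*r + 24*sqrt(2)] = 2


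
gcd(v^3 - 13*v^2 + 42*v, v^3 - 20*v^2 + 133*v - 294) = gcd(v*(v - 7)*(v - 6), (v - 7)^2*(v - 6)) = v^2 - 13*v + 42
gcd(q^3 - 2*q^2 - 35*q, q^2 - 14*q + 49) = q - 7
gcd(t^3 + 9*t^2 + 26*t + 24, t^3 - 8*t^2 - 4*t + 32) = t + 2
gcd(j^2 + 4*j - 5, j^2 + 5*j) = j + 5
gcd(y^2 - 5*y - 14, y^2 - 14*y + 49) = y - 7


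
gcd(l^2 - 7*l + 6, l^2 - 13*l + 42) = l - 6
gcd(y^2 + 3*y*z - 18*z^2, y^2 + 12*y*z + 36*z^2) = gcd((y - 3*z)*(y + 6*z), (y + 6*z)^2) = y + 6*z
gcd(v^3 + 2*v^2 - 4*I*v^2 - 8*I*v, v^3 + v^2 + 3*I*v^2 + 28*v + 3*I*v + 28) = v - 4*I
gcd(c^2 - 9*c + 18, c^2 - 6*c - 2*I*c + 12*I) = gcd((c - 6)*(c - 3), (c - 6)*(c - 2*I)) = c - 6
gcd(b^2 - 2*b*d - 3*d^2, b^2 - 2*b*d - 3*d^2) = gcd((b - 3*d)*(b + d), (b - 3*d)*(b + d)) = b^2 - 2*b*d - 3*d^2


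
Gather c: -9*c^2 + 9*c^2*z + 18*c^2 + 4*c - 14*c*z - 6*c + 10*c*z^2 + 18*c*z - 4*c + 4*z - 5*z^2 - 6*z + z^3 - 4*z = c^2*(9*z + 9) + c*(10*z^2 + 4*z - 6) + z^3 - 5*z^2 - 6*z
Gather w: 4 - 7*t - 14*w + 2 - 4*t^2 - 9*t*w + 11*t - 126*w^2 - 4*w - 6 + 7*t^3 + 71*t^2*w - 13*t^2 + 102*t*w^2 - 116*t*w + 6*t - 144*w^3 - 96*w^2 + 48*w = 7*t^3 - 17*t^2 + 10*t - 144*w^3 + w^2*(102*t - 222) + w*(71*t^2 - 125*t + 30)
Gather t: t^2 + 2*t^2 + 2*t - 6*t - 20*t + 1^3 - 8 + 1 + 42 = 3*t^2 - 24*t + 36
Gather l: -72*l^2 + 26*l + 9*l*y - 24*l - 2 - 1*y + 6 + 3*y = -72*l^2 + l*(9*y + 2) + 2*y + 4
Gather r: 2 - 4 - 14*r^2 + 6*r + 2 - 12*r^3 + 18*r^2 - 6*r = -12*r^3 + 4*r^2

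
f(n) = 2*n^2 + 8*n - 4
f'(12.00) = 56.00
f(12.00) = 380.00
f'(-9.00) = -28.00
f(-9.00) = 86.00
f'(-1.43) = 2.28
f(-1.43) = -11.35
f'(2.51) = 18.04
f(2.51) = 28.68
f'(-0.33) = 6.68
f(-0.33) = -6.42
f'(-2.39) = -1.56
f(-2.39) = -11.70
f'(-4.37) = -9.48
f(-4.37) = -0.77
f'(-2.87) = -3.48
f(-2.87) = -10.49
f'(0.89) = 11.56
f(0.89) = 4.70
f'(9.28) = 45.12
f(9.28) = 242.48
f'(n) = 4*n + 8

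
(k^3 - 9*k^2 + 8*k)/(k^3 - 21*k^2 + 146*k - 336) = k*(k - 1)/(k^2 - 13*k + 42)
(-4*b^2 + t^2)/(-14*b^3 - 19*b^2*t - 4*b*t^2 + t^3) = (-2*b + t)/(-7*b^2 - 6*b*t + t^2)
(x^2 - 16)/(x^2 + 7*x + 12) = (x - 4)/(x + 3)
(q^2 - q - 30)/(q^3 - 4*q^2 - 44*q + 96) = (q^2 - q - 30)/(q^3 - 4*q^2 - 44*q + 96)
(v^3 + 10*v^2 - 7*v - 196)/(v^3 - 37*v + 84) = (v + 7)/(v - 3)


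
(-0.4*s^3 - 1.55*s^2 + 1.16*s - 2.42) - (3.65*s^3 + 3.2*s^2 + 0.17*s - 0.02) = -4.05*s^3 - 4.75*s^2 + 0.99*s - 2.4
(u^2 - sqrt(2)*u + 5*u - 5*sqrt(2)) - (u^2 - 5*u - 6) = -sqrt(2)*u + 10*u - 5*sqrt(2) + 6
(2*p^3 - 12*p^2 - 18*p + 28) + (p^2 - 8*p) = 2*p^3 - 11*p^2 - 26*p + 28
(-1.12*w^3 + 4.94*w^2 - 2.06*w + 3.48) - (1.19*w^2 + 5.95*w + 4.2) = -1.12*w^3 + 3.75*w^2 - 8.01*w - 0.72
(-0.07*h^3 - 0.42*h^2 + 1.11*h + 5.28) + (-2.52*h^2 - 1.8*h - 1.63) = -0.07*h^3 - 2.94*h^2 - 0.69*h + 3.65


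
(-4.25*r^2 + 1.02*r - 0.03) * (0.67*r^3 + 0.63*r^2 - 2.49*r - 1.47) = -2.8475*r^5 - 1.9941*r^4 + 11.205*r^3 + 3.6888*r^2 - 1.4247*r + 0.0441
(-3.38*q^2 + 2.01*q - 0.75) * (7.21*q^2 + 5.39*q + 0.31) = -24.3698*q^4 - 3.7261*q^3 + 4.3786*q^2 - 3.4194*q - 0.2325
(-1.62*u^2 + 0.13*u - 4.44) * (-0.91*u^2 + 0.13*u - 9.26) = 1.4742*u^4 - 0.3289*u^3 + 19.0585*u^2 - 1.781*u + 41.1144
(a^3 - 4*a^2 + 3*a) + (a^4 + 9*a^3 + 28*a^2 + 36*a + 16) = a^4 + 10*a^3 + 24*a^2 + 39*a + 16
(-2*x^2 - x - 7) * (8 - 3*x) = 6*x^3 - 13*x^2 + 13*x - 56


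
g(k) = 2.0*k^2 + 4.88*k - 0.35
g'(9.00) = 40.88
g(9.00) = 205.57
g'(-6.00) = -19.12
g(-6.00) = 42.37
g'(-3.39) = -8.68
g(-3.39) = 6.09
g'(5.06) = 25.12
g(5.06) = 75.55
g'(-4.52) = -13.20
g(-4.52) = 18.45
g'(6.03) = 29.00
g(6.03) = 101.80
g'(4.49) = 22.84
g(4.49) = 61.88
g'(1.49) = 10.84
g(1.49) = 11.36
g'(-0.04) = 4.72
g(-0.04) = -0.54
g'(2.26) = 13.92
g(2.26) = 20.89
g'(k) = 4.0*k + 4.88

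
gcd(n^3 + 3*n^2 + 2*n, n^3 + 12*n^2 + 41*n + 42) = n + 2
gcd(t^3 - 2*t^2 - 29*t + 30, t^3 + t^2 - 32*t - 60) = t^2 - t - 30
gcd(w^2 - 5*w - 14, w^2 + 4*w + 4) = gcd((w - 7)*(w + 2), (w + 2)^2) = w + 2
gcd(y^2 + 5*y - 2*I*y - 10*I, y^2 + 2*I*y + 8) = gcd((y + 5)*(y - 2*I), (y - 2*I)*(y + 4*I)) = y - 2*I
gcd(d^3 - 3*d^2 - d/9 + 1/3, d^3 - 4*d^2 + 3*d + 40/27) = d + 1/3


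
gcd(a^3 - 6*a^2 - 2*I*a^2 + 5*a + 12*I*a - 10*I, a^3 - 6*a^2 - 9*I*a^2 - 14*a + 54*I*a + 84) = a - 2*I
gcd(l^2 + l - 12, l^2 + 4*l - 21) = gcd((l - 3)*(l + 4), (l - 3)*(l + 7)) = l - 3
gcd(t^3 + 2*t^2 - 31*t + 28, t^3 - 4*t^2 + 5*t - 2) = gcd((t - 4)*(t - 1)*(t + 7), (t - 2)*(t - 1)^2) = t - 1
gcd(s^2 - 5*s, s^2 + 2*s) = s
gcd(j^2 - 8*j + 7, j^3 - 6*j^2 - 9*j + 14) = j^2 - 8*j + 7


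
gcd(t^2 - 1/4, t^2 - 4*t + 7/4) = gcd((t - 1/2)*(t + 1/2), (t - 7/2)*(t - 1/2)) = t - 1/2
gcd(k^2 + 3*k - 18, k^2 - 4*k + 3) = k - 3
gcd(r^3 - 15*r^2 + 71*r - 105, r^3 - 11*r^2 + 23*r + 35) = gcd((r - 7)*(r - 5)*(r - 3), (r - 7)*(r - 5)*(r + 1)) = r^2 - 12*r + 35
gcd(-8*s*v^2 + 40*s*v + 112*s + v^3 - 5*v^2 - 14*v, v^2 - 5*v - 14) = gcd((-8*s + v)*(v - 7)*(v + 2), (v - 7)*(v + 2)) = v^2 - 5*v - 14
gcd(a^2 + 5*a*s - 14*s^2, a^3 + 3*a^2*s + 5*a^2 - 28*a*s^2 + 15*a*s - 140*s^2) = a + 7*s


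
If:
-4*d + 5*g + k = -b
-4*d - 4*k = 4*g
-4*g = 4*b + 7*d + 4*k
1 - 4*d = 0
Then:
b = -3/16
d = 1/4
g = 23/64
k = -39/64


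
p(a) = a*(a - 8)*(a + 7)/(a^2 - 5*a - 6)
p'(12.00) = 1.66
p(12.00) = 11.69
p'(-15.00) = 1.09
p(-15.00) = -9.39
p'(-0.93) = 1575.81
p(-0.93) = -103.92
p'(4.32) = 9.17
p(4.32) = 20.14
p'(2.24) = 3.31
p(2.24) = 9.79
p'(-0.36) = 20.38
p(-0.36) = -4.91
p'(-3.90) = 2.14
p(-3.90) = 5.01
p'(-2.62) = 4.24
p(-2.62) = 8.73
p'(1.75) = 3.25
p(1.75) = 8.19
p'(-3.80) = 2.22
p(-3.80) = 5.23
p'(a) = a*(5 - 2*a)*(a - 8)*(a + 7)/(a^2 - 5*a - 6)^2 + a*(a - 8)/(a^2 - 5*a - 6) + a*(a + 7)/(a^2 - 5*a - 6) + (a - 8)*(a + 7)/(a^2 - 5*a - 6)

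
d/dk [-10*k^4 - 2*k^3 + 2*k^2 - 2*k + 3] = -40*k^3 - 6*k^2 + 4*k - 2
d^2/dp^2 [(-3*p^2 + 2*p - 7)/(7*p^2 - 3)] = 4*(49*p^3 - 609*p^2 + 63*p - 87)/(343*p^6 - 441*p^4 + 189*p^2 - 27)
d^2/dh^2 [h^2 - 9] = 2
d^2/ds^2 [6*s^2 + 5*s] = 12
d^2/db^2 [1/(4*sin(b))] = (cos(b)^2 + 1)/(4*sin(b)^3)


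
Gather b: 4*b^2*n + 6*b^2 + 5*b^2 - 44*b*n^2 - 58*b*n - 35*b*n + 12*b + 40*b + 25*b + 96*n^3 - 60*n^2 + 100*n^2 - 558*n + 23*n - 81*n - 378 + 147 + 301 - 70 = b^2*(4*n + 11) + b*(-44*n^2 - 93*n + 77) + 96*n^3 + 40*n^2 - 616*n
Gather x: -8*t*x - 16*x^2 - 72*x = -16*x^2 + x*(-8*t - 72)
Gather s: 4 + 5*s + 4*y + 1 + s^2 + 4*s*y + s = s^2 + s*(4*y + 6) + 4*y + 5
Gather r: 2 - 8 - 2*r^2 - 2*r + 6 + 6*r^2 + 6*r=4*r^2 + 4*r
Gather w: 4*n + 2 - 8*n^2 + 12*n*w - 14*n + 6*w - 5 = -8*n^2 - 10*n + w*(12*n + 6) - 3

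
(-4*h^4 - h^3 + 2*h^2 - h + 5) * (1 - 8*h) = 32*h^5 + 4*h^4 - 17*h^3 + 10*h^2 - 41*h + 5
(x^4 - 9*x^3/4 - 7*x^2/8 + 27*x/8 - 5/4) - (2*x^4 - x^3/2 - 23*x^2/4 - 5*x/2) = -x^4 - 7*x^3/4 + 39*x^2/8 + 47*x/8 - 5/4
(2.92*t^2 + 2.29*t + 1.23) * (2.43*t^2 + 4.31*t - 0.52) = 7.0956*t^4 + 18.1499*t^3 + 11.3404*t^2 + 4.1105*t - 0.6396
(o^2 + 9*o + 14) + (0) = o^2 + 9*o + 14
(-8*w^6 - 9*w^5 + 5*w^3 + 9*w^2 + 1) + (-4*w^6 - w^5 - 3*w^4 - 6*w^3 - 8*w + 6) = -12*w^6 - 10*w^5 - 3*w^4 - w^3 + 9*w^2 - 8*w + 7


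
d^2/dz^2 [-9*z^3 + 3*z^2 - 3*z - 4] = 6 - 54*z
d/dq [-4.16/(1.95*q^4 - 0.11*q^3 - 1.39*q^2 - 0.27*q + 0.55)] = (32.448*q^3 - 1.3728*q^2 - 11.5648*q - 1.1232)/(-1.95*q^4 + 0.11*q^3 + 1.39*q^2 + 0.27*q - 0.55)^2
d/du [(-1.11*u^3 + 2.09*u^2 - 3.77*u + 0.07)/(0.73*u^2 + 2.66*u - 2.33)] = (-0.8103*u^4 - 5.9052*u^3 + 16.0704*u^2 - 9.8416*u + 8.5979)/(0.5329*u^4 + 3.8836*u^3 + 3.6738*u^2 - 12.3956*u + 5.4289)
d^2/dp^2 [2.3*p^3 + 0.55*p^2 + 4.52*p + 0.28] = 13.8*p + 1.1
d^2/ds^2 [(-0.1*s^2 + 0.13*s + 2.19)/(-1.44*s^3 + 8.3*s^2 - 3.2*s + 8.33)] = (0.41472*s^6 - 1.617408*s^5 - 47.936448*s^4 + 424.19004*s^3 - 1025.959632*s^2 + 245.309892*s + 264.92484)/(2.985984*s^9 - 51.63264*s^8 + 317.51136*s^7 - 853.084664*s^6 + 1302.94176*s^5 - 2206.84494*s^4 + 1659.996848*s^3 - 1983.68121*s^2 + 666.13344*s - 578.009537)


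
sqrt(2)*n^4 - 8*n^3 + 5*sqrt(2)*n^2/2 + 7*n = n*(n - 7*sqrt(2)/2)*(n - sqrt(2))*(sqrt(2)*n + 1)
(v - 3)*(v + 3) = v^2 - 9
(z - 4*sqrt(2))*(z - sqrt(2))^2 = z^3 - 6*sqrt(2)*z^2 + 18*z - 8*sqrt(2)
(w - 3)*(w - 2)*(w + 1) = w^3 - 4*w^2 + w + 6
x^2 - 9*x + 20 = (x - 5)*(x - 4)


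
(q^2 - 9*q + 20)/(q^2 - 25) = (q - 4)/(q + 5)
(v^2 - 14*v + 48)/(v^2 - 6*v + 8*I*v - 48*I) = (v - 8)/(v + 8*I)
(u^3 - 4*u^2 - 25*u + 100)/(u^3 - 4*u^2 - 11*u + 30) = (u^2 + u - 20)/(u^2 + u - 6)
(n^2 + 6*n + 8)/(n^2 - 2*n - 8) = (n + 4)/(n - 4)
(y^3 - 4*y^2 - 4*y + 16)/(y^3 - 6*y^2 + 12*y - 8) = (y^2 - 2*y - 8)/(y^2 - 4*y + 4)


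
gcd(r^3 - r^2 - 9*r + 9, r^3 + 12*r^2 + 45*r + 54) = r + 3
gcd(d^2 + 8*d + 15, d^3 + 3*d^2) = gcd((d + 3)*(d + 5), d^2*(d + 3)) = d + 3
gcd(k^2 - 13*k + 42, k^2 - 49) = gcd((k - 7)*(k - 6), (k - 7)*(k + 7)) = k - 7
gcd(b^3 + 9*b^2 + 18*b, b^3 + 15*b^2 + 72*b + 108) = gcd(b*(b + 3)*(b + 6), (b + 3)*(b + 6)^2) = b^2 + 9*b + 18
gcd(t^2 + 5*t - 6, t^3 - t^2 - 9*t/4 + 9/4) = t - 1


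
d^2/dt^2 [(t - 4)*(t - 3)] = 2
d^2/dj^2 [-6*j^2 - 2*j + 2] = -12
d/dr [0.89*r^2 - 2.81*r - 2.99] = 1.78*r - 2.81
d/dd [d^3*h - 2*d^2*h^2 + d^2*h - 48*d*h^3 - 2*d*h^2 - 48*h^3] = h*(3*d^2 - 4*d*h + 2*d - 48*h^2 - 2*h)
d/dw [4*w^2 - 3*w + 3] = 8*w - 3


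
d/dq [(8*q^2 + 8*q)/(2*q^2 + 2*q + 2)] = 4*(2*q + 1)/(q^4 + 2*q^3 + 3*q^2 + 2*q + 1)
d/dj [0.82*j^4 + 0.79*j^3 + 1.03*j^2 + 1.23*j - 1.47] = 3.28*j^3 + 2.37*j^2 + 2.06*j + 1.23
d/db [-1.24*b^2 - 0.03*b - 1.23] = -2.48*b - 0.03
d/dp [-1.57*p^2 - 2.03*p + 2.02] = -3.14*p - 2.03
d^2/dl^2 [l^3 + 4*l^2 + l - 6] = 6*l + 8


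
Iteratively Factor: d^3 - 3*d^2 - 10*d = (d - 5)*(d^2 + 2*d) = d*(d - 5)*(d + 2)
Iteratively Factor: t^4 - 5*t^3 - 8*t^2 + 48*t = (t - 4)*(t^3 - t^2 - 12*t) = (t - 4)^2*(t^2 + 3*t) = (t - 4)^2*(t + 3)*(t)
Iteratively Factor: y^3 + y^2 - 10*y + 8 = (y + 4)*(y^2 - 3*y + 2) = (y - 2)*(y + 4)*(y - 1)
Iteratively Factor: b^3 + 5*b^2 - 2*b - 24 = (b - 2)*(b^2 + 7*b + 12) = (b - 2)*(b + 4)*(b + 3)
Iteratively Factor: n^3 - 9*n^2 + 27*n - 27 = (n - 3)*(n^2 - 6*n + 9) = (n - 3)^2*(n - 3)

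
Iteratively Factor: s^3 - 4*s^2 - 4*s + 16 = (s + 2)*(s^2 - 6*s + 8) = (s - 4)*(s + 2)*(s - 2)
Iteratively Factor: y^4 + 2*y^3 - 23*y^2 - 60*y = (y + 3)*(y^3 - y^2 - 20*y) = y*(y + 3)*(y^2 - y - 20) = y*(y - 5)*(y + 3)*(y + 4)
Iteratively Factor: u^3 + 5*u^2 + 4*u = (u + 1)*(u^2 + 4*u) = (u + 1)*(u + 4)*(u)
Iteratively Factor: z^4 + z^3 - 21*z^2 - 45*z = (z + 3)*(z^3 - 2*z^2 - 15*z) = (z - 5)*(z + 3)*(z^2 + 3*z) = (z - 5)*(z + 3)^2*(z)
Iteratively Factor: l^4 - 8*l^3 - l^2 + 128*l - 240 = (l + 4)*(l^3 - 12*l^2 + 47*l - 60) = (l - 5)*(l + 4)*(l^2 - 7*l + 12) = (l - 5)*(l - 3)*(l + 4)*(l - 4)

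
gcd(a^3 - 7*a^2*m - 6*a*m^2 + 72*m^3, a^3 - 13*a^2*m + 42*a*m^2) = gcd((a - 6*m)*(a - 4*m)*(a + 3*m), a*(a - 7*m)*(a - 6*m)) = a - 6*m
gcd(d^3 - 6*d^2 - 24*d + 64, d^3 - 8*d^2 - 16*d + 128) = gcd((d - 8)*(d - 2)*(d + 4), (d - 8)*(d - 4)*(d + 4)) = d^2 - 4*d - 32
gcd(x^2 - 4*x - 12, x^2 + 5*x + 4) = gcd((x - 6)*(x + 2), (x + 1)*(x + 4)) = 1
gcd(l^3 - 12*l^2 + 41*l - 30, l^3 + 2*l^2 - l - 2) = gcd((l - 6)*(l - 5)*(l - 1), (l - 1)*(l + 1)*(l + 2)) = l - 1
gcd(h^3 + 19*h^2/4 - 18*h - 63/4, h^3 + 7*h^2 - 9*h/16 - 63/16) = h^2 + 31*h/4 + 21/4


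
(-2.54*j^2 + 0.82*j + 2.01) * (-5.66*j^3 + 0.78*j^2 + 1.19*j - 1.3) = 14.3764*j^5 - 6.6224*j^4 - 13.7596*j^3 + 5.8456*j^2 + 1.3259*j - 2.613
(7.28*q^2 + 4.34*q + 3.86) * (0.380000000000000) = 2.7664*q^2 + 1.6492*q + 1.4668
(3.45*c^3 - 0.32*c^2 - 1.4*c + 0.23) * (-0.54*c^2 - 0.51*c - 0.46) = -1.863*c^5 - 1.5867*c^4 - 0.6678*c^3 + 0.737*c^2 + 0.5267*c - 0.1058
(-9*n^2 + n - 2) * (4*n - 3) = -36*n^3 + 31*n^2 - 11*n + 6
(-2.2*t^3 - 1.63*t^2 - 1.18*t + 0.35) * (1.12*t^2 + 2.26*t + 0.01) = -2.464*t^5 - 6.7976*t^4 - 5.0274*t^3 - 2.2911*t^2 + 0.7792*t + 0.0035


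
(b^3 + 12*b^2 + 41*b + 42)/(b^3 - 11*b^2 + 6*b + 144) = (b^2 + 9*b + 14)/(b^2 - 14*b + 48)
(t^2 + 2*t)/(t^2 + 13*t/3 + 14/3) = 3*t/(3*t + 7)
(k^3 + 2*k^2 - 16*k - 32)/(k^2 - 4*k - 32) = (k^2 - 2*k - 8)/(k - 8)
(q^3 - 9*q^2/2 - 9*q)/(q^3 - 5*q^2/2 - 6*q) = (q - 6)/(q - 4)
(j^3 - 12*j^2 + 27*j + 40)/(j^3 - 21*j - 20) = (j - 8)/(j + 4)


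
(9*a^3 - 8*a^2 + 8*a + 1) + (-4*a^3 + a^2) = 5*a^3 - 7*a^2 + 8*a + 1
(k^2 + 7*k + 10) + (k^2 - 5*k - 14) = 2*k^2 + 2*k - 4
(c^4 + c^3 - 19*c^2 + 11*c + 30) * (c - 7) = c^5 - 6*c^4 - 26*c^3 + 144*c^2 - 47*c - 210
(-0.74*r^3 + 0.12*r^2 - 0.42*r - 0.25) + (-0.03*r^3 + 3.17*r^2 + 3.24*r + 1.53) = -0.77*r^3 + 3.29*r^2 + 2.82*r + 1.28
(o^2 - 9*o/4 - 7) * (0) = 0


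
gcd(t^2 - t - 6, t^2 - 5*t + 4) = 1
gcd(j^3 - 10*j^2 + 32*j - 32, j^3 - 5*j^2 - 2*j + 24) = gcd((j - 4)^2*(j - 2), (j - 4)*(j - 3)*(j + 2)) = j - 4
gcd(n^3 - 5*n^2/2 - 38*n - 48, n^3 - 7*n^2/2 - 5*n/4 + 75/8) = n + 3/2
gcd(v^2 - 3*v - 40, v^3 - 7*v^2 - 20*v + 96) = v - 8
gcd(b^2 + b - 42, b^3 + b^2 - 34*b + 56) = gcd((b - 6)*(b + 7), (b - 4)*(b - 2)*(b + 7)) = b + 7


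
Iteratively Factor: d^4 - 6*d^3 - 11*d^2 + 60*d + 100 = (d + 2)*(d^3 - 8*d^2 + 5*d + 50) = (d + 2)^2*(d^2 - 10*d + 25) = (d - 5)*(d + 2)^2*(d - 5)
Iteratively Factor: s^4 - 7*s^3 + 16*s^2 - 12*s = (s - 2)*(s^3 - 5*s^2 + 6*s) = (s - 3)*(s - 2)*(s^2 - 2*s) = s*(s - 3)*(s - 2)*(s - 2)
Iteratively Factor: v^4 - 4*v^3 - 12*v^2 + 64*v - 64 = (v - 2)*(v^3 - 2*v^2 - 16*v + 32) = (v - 4)*(v - 2)*(v^2 + 2*v - 8) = (v - 4)*(v - 2)*(v + 4)*(v - 2)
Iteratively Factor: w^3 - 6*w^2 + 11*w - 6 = (w - 2)*(w^2 - 4*w + 3) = (w - 3)*(w - 2)*(w - 1)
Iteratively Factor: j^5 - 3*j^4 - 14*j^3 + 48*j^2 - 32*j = (j + 4)*(j^4 - 7*j^3 + 14*j^2 - 8*j) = j*(j + 4)*(j^3 - 7*j^2 + 14*j - 8) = j*(j - 4)*(j + 4)*(j^2 - 3*j + 2) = j*(j - 4)*(j - 1)*(j + 4)*(j - 2)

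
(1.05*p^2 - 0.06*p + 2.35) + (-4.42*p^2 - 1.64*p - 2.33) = -3.37*p^2 - 1.7*p + 0.02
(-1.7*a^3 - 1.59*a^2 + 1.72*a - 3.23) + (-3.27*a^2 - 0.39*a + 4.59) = -1.7*a^3 - 4.86*a^2 + 1.33*a + 1.36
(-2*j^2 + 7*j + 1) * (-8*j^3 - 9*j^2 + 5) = 16*j^5 - 38*j^4 - 71*j^3 - 19*j^2 + 35*j + 5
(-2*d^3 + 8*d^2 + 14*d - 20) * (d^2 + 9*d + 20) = -2*d^5 - 10*d^4 + 46*d^3 + 266*d^2 + 100*d - 400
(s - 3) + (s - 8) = 2*s - 11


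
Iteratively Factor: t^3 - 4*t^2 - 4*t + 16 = (t - 2)*(t^2 - 2*t - 8) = (t - 2)*(t + 2)*(t - 4)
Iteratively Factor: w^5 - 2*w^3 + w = (w + 1)*(w^4 - w^3 - w^2 + w) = (w - 1)*(w + 1)*(w^3 - w) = w*(w - 1)*(w + 1)*(w^2 - 1) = w*(w - 1)*(w + 1)^2*(w - 1)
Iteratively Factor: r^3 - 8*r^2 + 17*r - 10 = (r - 1)*(r^2 - 7*r + 10) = (r - 2)*(r - 1)*(r - 5)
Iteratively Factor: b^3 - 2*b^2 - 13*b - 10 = (b + 2)*(b^2 - 4*b - 5) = (b - 5)*(b + 2)*(b + 1)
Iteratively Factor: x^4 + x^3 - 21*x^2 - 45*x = (x + 3)*(x^3 - 2*x^2 - 15*x) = x*(x + 3)*(x^2 - 2*x - 15) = x*(x - 5)*(x + 3)*(x + 3)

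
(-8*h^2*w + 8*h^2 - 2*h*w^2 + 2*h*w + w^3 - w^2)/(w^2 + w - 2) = (-8*h^2 - 2*h*w + w^2)/(w + 2)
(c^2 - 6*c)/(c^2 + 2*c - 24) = c*(c - 6)/(c^2 + 2*c - 24)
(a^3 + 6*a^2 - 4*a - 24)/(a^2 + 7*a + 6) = (a^2 - 4)/(a + 1)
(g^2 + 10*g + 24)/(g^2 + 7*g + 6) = (g + 4)/(g + 1)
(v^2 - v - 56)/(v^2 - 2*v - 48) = (v + 7)/(v + 6)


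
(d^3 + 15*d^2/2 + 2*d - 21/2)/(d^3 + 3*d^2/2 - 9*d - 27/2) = (d^2 + 6*d - 7)/(d^2 - 9)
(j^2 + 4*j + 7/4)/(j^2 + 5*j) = (j^2 + 4*j + 7/4)/(j*(j + 5))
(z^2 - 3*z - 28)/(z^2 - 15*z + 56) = (z + 4)/(z - 8)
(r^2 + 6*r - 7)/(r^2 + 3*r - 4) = (r + 7)/(r + 4)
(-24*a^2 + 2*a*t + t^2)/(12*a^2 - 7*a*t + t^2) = (6*a + t)/(-3*a + t)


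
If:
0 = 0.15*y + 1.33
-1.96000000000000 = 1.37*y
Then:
No Solution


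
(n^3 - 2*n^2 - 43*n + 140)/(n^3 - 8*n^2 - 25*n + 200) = (n^2 + 3*n - 28)/(n^2 - 3*n - 40)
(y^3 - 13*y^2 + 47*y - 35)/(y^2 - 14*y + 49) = (y^2 - 6*y + 5)/(y - 7)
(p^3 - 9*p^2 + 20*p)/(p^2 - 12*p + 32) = p*(p - 5)/(p - 8)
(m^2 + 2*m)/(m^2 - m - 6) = m/(m - 3)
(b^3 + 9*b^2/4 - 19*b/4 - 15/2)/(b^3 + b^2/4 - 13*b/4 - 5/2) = (b + 3)/(b + 1)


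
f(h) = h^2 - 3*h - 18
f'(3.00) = 3.00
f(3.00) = -18.00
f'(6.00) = 9.00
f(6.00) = 0.00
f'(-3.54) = -10.08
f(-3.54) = 5.15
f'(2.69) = 2.38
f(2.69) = -18.83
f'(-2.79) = -8.58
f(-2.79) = -1.85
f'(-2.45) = -7.90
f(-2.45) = -4.65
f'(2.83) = 2.66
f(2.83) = -18.48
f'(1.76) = 0.52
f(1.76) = -20.18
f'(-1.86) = -6.72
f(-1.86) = -8.96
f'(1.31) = -0.38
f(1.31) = -20.21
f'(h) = 2*h - 3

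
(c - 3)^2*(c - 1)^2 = c^4 - 8*c^3 + 22*c^2 - 24*c + 9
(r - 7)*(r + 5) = r^2 - 2*r - 35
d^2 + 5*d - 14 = (d - 2)*(d + 7)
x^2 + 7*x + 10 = (x + 2)*(x + 5)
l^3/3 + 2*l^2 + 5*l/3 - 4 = (l/3 + 1)*(l - 1)*(l + 4)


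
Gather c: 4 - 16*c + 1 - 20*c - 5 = -36*c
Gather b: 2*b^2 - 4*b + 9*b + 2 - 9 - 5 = 2*b^2 + 5*b - 12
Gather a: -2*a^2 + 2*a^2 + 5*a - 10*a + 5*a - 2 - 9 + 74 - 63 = 0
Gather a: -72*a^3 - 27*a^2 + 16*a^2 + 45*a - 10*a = -72*a^3 - 11*a^2 + 35*a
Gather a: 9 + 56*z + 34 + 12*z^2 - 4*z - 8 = 12*z^2 + 52*z + 35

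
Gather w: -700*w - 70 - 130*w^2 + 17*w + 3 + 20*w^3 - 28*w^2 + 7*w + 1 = 20*w^3 - 158*w^2 - 676*w - 66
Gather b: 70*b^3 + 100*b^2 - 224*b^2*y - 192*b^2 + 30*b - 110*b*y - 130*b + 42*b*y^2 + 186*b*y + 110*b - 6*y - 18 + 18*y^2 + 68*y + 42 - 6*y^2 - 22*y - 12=70*b^3 + b^2*(-224*y - 92) + b*(42*y^2 + 76*y + 10) + 12*y^2 + 40*y + 12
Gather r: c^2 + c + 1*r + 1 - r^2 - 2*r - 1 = c^2 + c - r^2 - r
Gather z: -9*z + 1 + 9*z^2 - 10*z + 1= 9*z^2 - 19*z + 2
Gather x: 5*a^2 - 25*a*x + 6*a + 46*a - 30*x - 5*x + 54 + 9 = 5*a^2 + 52*a + x*(-25*a - 35) + 63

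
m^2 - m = m*(m - 1)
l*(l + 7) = l^2 + 7*l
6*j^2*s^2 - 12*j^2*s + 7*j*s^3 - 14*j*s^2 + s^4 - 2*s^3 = s*(j + s)*(6*j + s)*(s - 2)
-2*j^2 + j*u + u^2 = (-j + u)*(2*j + u)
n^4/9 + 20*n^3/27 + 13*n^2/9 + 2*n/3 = n*(n/3 + 1)^2*(n + 2/3)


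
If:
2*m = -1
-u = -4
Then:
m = -1/2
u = 4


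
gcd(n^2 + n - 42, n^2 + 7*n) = n + 7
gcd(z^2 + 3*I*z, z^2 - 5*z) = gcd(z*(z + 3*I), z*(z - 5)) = z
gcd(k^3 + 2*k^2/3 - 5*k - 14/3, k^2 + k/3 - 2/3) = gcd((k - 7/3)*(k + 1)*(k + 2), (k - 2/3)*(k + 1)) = k + 1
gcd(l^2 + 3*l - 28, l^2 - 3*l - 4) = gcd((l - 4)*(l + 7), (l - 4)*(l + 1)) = l - 4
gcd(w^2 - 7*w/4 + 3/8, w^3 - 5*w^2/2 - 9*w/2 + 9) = w - 3/2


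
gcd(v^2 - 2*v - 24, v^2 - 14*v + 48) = v - 6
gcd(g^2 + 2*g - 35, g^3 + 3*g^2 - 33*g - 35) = g^2 + 2*g - 35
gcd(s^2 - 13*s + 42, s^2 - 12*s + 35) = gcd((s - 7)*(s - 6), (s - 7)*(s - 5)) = s - 7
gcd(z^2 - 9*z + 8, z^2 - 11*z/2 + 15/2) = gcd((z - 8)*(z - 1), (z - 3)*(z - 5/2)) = 1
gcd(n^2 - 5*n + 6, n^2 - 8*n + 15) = n - 3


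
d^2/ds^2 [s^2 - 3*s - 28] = 2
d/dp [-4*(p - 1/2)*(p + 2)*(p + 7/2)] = -12*p^2 - 40*p - 17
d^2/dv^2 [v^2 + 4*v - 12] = 2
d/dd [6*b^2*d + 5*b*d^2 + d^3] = 6*b^2 + 10*b*d + 3*d^2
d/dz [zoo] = 0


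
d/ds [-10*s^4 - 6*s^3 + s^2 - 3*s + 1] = -40*s^3 - 18*s^2 + 2*s - 3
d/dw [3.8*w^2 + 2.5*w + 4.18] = 7.6*w + 2.5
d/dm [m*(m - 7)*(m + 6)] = 3*m^2 - 2*m - 42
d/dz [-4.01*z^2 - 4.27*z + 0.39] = -8.02*z - 4.27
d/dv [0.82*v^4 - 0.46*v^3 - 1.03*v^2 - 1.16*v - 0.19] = 3.28*v^3 - 1.38*v^2 - 2.06*v - 1.16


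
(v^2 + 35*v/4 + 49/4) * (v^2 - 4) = v^4 + 35*v^3/4 + 33*v^2/4 - 35*v - 49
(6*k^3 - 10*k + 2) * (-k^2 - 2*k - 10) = -6*k^5 - 12*k^4 - 50*k^3 + 18*k^2 + 96*k - 20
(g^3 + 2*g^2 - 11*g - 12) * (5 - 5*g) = -5*g^4 - 5*g^3 + 65*g^2 + 5*g - 60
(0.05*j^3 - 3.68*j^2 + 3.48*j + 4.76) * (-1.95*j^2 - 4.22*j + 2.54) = -0.0975*j^5 + 6.965*j^4 + 8.8706*j^3 - 33.3148*j^2 - 11.248*j + 12.0904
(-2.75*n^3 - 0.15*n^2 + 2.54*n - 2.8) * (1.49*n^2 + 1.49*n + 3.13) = -4.0975*n^5 - 4.321*n^4 - 5.0464*n^3 - 0.8569*n^2 + 3.7782*n - 8.764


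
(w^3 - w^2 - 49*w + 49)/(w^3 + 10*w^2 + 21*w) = (w^2 - 8*w + 7)/(w*(w + 3))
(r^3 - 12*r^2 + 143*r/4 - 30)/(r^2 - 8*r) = r - 4 + 15/(4*r)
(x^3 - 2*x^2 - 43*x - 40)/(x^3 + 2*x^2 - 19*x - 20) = (x - 8)/(x - 4)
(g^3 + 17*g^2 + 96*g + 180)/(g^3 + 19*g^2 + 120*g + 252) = (g + 5)/(g + 7)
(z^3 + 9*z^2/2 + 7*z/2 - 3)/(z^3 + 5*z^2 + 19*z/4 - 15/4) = 2*(z + 2)/(2*z + 5)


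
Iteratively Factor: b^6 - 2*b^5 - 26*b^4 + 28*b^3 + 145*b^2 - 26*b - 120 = (b - 5)*(b^5 + 3*b^4 - 11*b^3 - 27*b^2 + 10*b + 24) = (b - 5)*(b - 1)*(b^4 + 4*b^3 - 7*b^2 - 34*b - 24) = (b - 5)*(b - 1)*(b + 4)*(b^3 - 7*b - 6) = (b - 5)*(b - 1)*(b + 1)*(b + 4)*(b^2 - b - 6) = (b - 5)*(b - 3)*(b - 1)*(b + 1)*(b + 4)*(b + 2)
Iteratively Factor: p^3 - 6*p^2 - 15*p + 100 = (p - 5)*(p^2 - p - 20) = (p - 5)^2*(p + 4)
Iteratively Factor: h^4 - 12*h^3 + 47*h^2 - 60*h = (h - 4)*(h^3 - 8*h^2 + 15*h) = (h - 5)*(h - 4)*(h^2 - 3*h) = (h - 5)*(h - 4)*(h - 3)*(h)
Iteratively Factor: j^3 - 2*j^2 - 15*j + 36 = (j + 4)*(j^2 - 6*j + 9) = (j - 3)*(j + 4)*(j - 3)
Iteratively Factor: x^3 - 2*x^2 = (x)*(x^2 - 2*x) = x^2*(x - 2)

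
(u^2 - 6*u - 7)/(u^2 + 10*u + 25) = (u^2 - 6*u - 7)/(u^2 + 10*u + 25)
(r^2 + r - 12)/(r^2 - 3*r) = (r + 4)/r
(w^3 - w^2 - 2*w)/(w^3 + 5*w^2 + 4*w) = (w - 2)/(w + 4)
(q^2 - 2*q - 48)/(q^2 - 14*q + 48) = (q + 6)/(q - 6)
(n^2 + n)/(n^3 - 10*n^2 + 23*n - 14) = n*(n + 1)/(n^3 - 10*n^2 + 23*n - 14)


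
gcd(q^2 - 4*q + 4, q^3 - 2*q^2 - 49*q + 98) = q - 2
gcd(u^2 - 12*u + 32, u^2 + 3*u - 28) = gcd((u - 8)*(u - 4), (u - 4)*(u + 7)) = u - 4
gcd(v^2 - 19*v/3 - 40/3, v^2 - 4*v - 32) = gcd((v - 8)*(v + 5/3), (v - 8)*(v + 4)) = v - 8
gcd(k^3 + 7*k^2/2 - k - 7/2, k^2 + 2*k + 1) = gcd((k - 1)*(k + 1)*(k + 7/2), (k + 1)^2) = k + 1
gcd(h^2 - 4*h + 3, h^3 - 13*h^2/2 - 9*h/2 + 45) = h - 3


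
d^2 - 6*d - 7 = (d - 7)*(d + 1)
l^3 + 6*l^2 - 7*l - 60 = (l - 3)*(l + 4)*(l + 5)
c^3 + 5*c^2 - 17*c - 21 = (c - 3)*(c + 1)*(c + 7)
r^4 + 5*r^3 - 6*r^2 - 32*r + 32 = (r - 2)*(r - 1)*(r + 4)^2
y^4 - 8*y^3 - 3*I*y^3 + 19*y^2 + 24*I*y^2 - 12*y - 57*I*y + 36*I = (y - 4)*(y - 3)*(y - 1)*(y - 3*I)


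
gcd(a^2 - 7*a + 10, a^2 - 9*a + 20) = a - 5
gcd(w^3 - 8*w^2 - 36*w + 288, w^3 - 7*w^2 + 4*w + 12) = w - 6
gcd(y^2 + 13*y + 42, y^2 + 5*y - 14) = y + 7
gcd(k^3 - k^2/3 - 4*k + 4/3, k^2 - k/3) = k - 1/3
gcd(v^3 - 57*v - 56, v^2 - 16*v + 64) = v - 8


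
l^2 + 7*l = l*(l + 7)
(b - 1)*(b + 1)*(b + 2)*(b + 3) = b^4 + 5*b^3 + 5*b^2 - 5*b - 6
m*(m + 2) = m^2 + 2*m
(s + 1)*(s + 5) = s^2 + 6*s + 5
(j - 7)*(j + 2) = j^2 - 5*j - 14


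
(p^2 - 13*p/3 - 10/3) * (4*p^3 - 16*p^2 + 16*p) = 4*p^5 - 100*p^4/3 + 72*p^3 - 16*p^2 - 160*p/3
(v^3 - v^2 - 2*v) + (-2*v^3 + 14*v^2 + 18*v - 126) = -v^3 + 13*v^2 + 16*v - 126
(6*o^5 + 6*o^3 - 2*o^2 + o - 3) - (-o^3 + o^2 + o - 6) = 6*o^5 + 7*o^3 - 3*o^2 + 3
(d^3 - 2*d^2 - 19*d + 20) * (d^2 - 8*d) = d^5 - 10*d^4 - 3*d^3 + 172*d^2 - 160*d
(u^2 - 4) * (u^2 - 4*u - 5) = u^4 - 4*u^3 - 9*u^2 + 16*u + 20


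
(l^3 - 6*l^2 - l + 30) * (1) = l^3 - 6*l^2 - l + 30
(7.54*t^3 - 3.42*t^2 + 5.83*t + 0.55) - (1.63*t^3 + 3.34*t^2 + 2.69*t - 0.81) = 5.91*t^3 - 6.76*t^2 + 3.14*t + 1.36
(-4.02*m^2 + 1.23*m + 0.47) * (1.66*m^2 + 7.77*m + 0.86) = -6.6732*m^4 - 29.1936*m^3 + 6.8801*m^2 + 4.7097*m + 0.4042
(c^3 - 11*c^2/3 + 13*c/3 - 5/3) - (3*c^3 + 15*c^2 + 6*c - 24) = -2*c^3 - 56*c^2/3 - 5*c/3 + 67/3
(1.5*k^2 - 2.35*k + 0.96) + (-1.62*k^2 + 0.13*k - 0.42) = -0.12*k^2 - 2.22*k + 0.54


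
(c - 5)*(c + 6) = c^2 + c - 30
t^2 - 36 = (t - 6)*(t + 6)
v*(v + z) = v^2 + v*z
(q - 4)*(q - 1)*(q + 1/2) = q^3 - 9*q^2/2 + 3*q/2 + 2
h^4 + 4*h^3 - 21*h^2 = h^2*(h - 3)*(h + 7)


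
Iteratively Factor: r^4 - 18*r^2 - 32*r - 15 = (r + 1)*(r^3 - r^2 - 17*r - 15) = (r + 1)^2*(r^2 - 2*r - 15) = (r + 1)^2*(r + 3)*(r - 5)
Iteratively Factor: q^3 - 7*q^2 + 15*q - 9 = (q - 3)*(q^2 - 4*q + 3) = (q - 3)^2*(q - 1)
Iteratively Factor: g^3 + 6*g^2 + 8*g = (g + 2)*(g^2 + 4*g) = (g + 2)*(g + 4)*(g)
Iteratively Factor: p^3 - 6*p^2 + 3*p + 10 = (p - 2)*(p^2 - 4*p - 5) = (p - 2)*(p + 1)*(p - 5)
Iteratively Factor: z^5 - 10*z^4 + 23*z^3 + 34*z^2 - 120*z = (z)*(z^4 - 10*z^3 + 23*z^2 + 34*z - 120) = z*(z - 3)*(z^3 - 7*z^2 + 2*z + 40) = z*(z - 5)*(z - 3)*(z^2 - 2*z - 8) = z*(z - 5)*(z - 4)*(z - 3)*(z + 2)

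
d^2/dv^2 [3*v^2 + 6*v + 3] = 6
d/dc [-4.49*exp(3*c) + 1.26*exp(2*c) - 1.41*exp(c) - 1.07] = (-13.47*exp(2*c) + 2.52*exp(c) - 1.41)*exp(c)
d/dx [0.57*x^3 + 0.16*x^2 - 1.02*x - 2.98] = 1.71*x^2 + 0.32*x - 1.02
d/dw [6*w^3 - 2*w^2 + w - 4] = 18*w^2 - 4*w + 1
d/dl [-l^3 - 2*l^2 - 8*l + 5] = -3*l^2 - 4*l - 8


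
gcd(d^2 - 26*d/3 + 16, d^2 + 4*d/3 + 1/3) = 1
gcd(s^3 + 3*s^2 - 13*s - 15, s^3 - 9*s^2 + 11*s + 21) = s^2 - 2*s - 3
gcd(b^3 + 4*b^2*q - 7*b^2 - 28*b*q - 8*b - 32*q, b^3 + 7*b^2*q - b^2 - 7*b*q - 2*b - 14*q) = b + 1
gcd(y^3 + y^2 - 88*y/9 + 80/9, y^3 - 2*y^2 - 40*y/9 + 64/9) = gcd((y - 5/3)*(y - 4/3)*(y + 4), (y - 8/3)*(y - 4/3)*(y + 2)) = y - 4/3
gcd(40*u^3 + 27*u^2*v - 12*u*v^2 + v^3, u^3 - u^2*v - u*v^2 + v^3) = u + v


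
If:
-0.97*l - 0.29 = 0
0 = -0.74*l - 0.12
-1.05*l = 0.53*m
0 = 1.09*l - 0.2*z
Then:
No Solution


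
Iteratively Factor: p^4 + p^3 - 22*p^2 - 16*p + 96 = (p - 4)*(p^3 + 5*p^2 - 2*p - 24) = (p - 4)*(p - 2)*(p^2 + 7*p + 12) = (p - 4)*(p - 2)*(p + 3)*(p + 4)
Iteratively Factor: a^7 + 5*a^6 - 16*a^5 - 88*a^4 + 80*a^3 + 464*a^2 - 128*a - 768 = (a + 2)*(a^6 + 3*a^5 - 22*a^4 - 44*a^3 + 168*a^2 + 128*a - 384) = (a - 2)*(a + 2)*(a^5 + 5*a^4 - 12*a^3 - 68*a^2 + 32*a + 192) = (a - 2)*(a + 2)*(a + 4)*(a^4 + a^3 - 16*a^2 - 4*a + 48) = (a - 3)*(a - 2)*(a + 2)*(a + 4)*(a^3 + 4*a^2 - 4*a - 16) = (a - 3)*(a - 2)^2*(a + 2)*(a + 4)*(a^2 + 6*a + 8) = (a - 3)*(a - 2)^2*(a + 2)^2*(a + 4)*(a + 4)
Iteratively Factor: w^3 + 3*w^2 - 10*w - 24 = (w + 4)*(w^2 - w - 6) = (w - 3)*(w + 4)*(w + 2)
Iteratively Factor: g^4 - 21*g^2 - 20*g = (g + 1)*(g^3 - g^2 - 20*g) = (g - 5)*(g + 1)*(g^2 + 4*g) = g*(g - 5)*(g + 1)*(g + 4)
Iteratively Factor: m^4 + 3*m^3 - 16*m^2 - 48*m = (m + 3)*(m^3 - 16*m) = m*(m + 3)*(m^2 - 16) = m*(m - 4)*(m + 3)*(m + 4)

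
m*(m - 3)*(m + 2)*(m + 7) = m^4 + 6*m^3 - 13*m^2 - 42*m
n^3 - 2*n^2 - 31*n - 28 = (n - 7)*(n + 1)*(n + 4)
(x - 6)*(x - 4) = x^2 - 10*x + 24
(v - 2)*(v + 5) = v^2 + 3*v - 10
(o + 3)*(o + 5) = o^2 + 8*o + 15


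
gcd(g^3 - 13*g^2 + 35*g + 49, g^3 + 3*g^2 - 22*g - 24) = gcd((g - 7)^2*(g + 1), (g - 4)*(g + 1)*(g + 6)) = g + 1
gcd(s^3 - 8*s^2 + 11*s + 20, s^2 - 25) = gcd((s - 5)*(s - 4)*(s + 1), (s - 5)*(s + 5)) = s - 5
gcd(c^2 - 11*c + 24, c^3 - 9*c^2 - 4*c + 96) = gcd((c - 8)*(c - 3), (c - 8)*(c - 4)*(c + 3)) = c - 8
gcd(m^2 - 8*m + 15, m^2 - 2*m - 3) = m - 3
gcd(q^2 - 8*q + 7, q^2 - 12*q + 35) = q - 7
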